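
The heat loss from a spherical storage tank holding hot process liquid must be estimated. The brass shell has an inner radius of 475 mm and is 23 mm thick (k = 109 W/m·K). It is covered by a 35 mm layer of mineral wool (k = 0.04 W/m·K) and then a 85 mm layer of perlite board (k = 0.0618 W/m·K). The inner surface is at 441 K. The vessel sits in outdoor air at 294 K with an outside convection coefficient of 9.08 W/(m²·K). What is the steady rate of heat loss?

Radial (spherical) resistances in series:
R_brass shell = (1/0.475 − 1/0.498)/(4π×109) = 7.099×10^-5 K/W
R_mineral wool = (1/0.498 − 1/0.533)/(4π×0.04) = 0.2623 K/W
R_perlite board = (1/0.533 − 1/0.618)/(4π×0.0618) = 0.3323 K/W
R_outer film = 1/(h·4πr_o²) = 1/(9.08×4π×0.618²) = 0.02295 K/W
R_total = 0.6176 K/W
Q = ΔT/R_total = 147/0.6176

Q ≈ 238 W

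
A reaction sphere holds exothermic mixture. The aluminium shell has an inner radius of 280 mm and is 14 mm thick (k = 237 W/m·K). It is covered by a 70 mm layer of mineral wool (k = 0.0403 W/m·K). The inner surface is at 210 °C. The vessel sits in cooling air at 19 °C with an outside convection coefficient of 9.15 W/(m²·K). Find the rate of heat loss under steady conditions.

Spherical conduction: R = (1/r_in − 1/r_out)/(4πk) per layer; series-sum.
R_aluminium shell = (1/0.28 − 1/0.294)/(4π×237) = 5.71×10^-5 K/W
R_mineral wool = (1/0.294 − 1/0.364)/(4π×0.0403) = 1.292 K/W
R_outer film = 1/(h·4πr_o²) = 1/(9.15×4π×0.364²) = 0.06564 K/W
R_total = 1.357 K/W
Q = ΔT/R_total = 191/1.357

Q ≈ 141 W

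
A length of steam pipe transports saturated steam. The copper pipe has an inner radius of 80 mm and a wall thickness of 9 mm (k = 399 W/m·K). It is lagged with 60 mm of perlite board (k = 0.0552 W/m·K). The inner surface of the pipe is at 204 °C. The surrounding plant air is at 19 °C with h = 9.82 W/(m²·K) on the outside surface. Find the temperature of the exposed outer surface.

Per-layer cylindrical resistances, series-summed:
R_copper pipe wall = ln(89/80)/(2π×399×1) = 4.252×10^-5 K/W
R_perlite board = ln(149/89)/(2π×0.0552×1) = 1.486 K/W
R_outer film = 1/(h_o·2πr_oL) = 1/(9.82×2π×0.149×1) = 0.1088 K/W
R_total = 1.595 K/W
Q = ΔT/R_total = 185/1.595
Q = 116 W/m
T_interface = T_inner − Q·ΣR(inner→interface) = 204 − 116×1.486

T ≈ 31.6 °C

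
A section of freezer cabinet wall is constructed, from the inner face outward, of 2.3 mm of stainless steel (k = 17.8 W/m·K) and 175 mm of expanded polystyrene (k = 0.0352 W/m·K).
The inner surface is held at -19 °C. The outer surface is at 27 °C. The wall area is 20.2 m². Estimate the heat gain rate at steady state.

Using the resistance-network approach (series):
R_stainless steel = L/(kA) = 0.0023/(17.8×20.2) = 6.397×10^-6 K/W
R_expanded polystyrene = L/(kA) = 0.175/(0.0352×20.2) = 0.2461 K/W
R_total = 0.2461 K/W
Q = ΔT / R_total = 46 / 0.2461

Q ≈ 187 W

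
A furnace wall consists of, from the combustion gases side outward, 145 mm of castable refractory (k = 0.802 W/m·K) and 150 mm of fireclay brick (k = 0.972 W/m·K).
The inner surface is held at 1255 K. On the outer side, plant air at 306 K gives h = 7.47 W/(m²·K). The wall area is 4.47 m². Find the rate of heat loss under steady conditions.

Q ≈ 9050 W

Model the wall as resistances in series:
R_castable refractory = L/(kA) = 0.145/(0.802×4.47) = 0.04045 K/W
R_fireclay brick = L/(kA) = 0.15/(0.972×4.47) = 0.03452 K/W
R_outer film = 1/(h_o·A) = 1/(7.47×4.47) = 0.02995 K/W
R_total = 0.1049 K/W
Q = ΔT / R_total = 949 / 0.1049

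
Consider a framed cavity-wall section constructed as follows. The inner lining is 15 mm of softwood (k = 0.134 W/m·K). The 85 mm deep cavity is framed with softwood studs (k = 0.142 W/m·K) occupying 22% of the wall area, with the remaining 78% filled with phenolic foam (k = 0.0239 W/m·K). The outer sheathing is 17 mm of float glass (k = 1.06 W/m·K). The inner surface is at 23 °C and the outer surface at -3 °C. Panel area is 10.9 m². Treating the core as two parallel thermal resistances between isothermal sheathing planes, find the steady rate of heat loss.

Q ≈ 155 W

Sheathing layers in series; stud and cavity paths in parallel between them.
R_inner = 0.015/(0.134×10.9) = 0.01027 K/W
R_stud  = 0.085/(0.142×0.22×10.9) = 0.2496 K/W
R_cav   = 0.085/(0.0239×0.78×10.9) = 0.4183 K/W
1/R_core = 1/R_stud + 1/R_cav → R_core = 0.1563 K/W
R_outer = 0.017/(1.06×10.9) = 0.001471 K/W
R_total = 0.1681 K/W
Q = ΔT/R_total = 26/0.1681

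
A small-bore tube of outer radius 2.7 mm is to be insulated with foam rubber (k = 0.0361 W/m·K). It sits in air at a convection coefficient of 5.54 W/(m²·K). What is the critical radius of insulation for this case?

For a cylinder r_cr = k/h = 0.0361/5.54
r_cr = 6.52 mm; since the bare radius (2.7 mm) is below r_cr, adding a thin layer of insulation will *increase* heat loss.

r_cr ≈ 6.52 mm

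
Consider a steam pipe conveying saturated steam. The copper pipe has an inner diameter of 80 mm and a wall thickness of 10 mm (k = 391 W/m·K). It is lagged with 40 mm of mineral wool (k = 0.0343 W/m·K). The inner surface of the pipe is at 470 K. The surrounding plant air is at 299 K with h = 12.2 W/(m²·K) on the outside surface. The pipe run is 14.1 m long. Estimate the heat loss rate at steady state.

Per-layer cylindrical resistances, series-summed:
R_copper pipe wall = ln(50/40)/(2π×391×14.1) = 6.442×10^-6 K/W
R_mineral wool = ln(90/50)/(2π×0.0343×14.1) = 0.1934 K/W
R_outer film = 1/(h_o·2πr_oL) = 1/(12.2×2π×0.09×14.1) = 0.01028 K/W
R_total = 0.2037 K/W
Q = ΔT/R_total = 171/0.2037

Q ≈ 839 W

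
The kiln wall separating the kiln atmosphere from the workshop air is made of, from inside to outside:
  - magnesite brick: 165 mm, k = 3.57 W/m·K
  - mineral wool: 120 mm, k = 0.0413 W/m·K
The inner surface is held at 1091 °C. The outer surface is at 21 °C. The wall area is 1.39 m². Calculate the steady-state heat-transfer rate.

Using the resistance-network approach (series):
R_magnesite brick = L/(kA) = 0.165/(3.57×1.39) = 0.03325 K/W
R_mineral wool = L/(kA) = 0.12/(0.0413×1.39) = 2.09 K/W
R_total = 2.124 K/W
Q = ΔT / R_total = 1070 / 2.124

Q ≈ 504 W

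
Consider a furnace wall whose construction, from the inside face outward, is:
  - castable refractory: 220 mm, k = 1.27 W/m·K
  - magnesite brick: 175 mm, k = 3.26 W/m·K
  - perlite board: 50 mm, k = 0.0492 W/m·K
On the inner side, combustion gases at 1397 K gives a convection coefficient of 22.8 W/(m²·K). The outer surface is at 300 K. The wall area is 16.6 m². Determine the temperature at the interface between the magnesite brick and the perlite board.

T ≈ 1170 K

Using the resistance-network approach (series):
R_inner film = 1/(h_i·A) = 1/(22.8×16.6) = 0.002642 K/W
R_castable refractory = L/(kA) = 0.22/(1.27×16.6) = 0.01044 K/W
R_magnesite brick = L/(kA) = 0.175/(3.26×16.6) = 0.003234 K/W
R_perlite board = L/(kA) = 0.05/(0.0492×16.6) = 0.06122 K/W
R_total = 0.07753 K/W;  Q = ΔT/R_total = 1097/0.07753 = 14150 W
T_interface = T_inner − Q·ΣR(inner→interface) = 1397 − 14100×0.01631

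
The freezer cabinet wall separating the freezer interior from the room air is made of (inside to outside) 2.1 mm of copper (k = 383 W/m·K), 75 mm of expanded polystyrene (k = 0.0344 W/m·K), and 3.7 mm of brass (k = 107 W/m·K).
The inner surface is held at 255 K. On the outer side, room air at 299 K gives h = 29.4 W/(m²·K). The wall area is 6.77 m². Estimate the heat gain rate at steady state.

Treating each layer as a thermal resistance in series:
R_copper = L/(kA) = 0.0021/(383×6.77) = 8.099×10^-7 K/W
R_expanded polystyrene = L/(kA) = 0.075/(0.0344×6.77) = 0.322 K/W
R_brass = L/(kA) = 0.0037/(107×6.77) = 5.108×10^-6 K/W
R_outer film = 1/(h_o·A) = 1/(29.4×6.77) = 0.005024 K/W
R_total = 0.3271 K/W
Q = ΔT / R_total = 44 / 0.3271

Q ≈ 135 W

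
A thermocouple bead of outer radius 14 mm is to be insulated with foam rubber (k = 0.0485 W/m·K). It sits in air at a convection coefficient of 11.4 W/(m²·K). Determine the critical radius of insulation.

For a sphere r_cr = 2k/h = 2×0.0485/11.4
r_cr = 8.51 mm; since the bare radius (14 mm) is above r_cr, any added insulation will reduce heat loss.

r_cr ≈ 8.51 mm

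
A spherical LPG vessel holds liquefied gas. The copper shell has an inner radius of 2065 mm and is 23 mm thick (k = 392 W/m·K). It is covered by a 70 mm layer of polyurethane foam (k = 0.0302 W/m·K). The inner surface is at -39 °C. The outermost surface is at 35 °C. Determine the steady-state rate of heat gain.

Each spherical layer contributes R = (1/r_i − 1/r_o)/(4πk):
R_copper shell = (1/2.065 − 1/2.088)/(4π×392) = 1.083×10^-6 K/W
R_polyurethane foam = (1/2.088 − 1/2.158)/(4π×0.0302) = 0.04094 K/W
R_total = 0.04094 K/W
Q = ΔT/R_total = 74/0.04094

Q ≈ 1810 W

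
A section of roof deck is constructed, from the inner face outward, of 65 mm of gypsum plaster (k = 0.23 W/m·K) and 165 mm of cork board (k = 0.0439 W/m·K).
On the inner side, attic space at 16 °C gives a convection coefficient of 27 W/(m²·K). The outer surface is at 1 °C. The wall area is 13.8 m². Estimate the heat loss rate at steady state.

Q ≈ 50.8 W

Treating each layer as a thermal resistance in series:
R_inner film = 1/(h_i·A) = 1/(27×13.8) = 0.002684 K/W
R_gypsum plaster = L/(kA) = 0.065/(0.23×13.8) = 0.02048 K/W
R_cork board = L/(kA) = 0.165/(0.0439×13.8) = 0.2724 K/W
R_total = 0.2955 K/W
Q = ΔT / R_total = 15 / 0.2955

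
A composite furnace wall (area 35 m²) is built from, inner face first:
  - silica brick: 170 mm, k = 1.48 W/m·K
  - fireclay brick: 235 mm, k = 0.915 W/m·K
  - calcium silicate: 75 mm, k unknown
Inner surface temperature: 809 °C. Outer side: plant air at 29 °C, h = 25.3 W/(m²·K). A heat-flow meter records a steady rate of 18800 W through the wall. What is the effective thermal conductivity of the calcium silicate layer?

k ≈ 0.0721 W/(m·K)

Using the resistance-network approach (series):
R_silica brick = L/(kA) = 0.17/(1.48×35) = 0.003282 K/W
R_fireclay brick = L/(kA) = 0.235/(0.915×35) = 0.007338 K/W
R_outer film = 1/(h_o·A) = 1/(25.3×35) = 0.001129 K/W
Sum of known resistances R_other = 0.01175 K/W
Total R = ΔT/Q = 780/18800 = 0.04149 K/W
R_calcium silicate = R_total − R_other = 0.02974 K/W
k = L/(R·A) = 0.075/(0.02974×35)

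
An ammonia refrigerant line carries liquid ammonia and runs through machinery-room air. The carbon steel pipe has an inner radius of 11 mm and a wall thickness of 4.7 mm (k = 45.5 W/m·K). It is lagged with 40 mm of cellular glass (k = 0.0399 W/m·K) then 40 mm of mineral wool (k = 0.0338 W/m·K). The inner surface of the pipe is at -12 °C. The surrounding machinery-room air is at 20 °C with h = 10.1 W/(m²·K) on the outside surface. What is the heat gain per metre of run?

q′ ≈ 4.12 W/m

Per-layer cylindrical resistances, series-summed:
R_carbon steel pipe wall = ln(15.7/11)/(2π×45.5×1) = 0.001244 K/W
R_cellular glass = ln(55.7/15.7)/(2π×0.0399×1) = 5.051 K/W
R_mineral wool = ln(95.7/55.7)/(2π×0.0338×1) = 2.549 K/W
R_outer film = 1/(h_o·2πr_oL) = 1/(10.1×2π×0.0957×1) = 0.1647 K/W
R_total = 7.766 K/W
Q = ΔT/R_total = 32/7.766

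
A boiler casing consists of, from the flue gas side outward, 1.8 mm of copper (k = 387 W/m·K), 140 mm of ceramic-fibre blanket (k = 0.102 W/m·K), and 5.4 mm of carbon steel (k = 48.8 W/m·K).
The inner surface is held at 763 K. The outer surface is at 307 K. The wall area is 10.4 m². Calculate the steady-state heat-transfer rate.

Model the wall as resistances in series:
R_copper = L/(kA) = 0.0018/(387×10.4) = 4.472×10^-7 K/W
R_ceramic-fibre blanket = L/(kA) = 0.14/(0.102×10.4) = 0.132 K/W
R_carbon steel = L/(kA) = 0.0054/(48.8×10.4) = 1.064×10^-5 K/W
R_total = 0.132 K/W
Q = ΔT / R_total = 456 / 0.132

Q ≈ 3450 W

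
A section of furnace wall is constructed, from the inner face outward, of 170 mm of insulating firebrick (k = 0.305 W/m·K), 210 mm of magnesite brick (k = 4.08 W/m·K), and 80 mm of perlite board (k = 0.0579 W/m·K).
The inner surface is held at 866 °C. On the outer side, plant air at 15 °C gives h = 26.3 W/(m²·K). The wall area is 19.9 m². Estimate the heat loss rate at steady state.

Thermal resistances in series:
R_insulating firebrick = L/(kA) = 0.17/(0.305×19.9) = 0.02801 K/W
R_magnesite brick = L/(kA) = 0.21/(4.08×19.9) = 0.002586 K/W
R_perlite board = L/(kA) = 0.08/(0.0579×19.9) = 0.06943 K/W
R_outer film = 1/(h_o·A) = 1/(26.3×19.9) = 0.001911 K/W
R_total = 0.1019 K/W
Q = ΔT / R_total = 851 / 0.1019

Q ≈ 8350 W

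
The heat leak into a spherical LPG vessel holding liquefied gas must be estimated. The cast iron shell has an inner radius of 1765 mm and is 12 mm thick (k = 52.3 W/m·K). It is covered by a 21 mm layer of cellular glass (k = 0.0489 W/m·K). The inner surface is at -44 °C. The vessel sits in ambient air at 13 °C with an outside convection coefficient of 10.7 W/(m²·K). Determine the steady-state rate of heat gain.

Q ≈ 4380 W

For a spherical shell R = (1/r₁ − 1/r₂)/(4πk); film R = 1/(h·4πr²). In series:
R_cast iron shell = (1/1.765 − 1/1.777)/(4π×52.3) = 5.822×10^-6 K/W
R_cellular glass = (1/1.777 − 1/1.798)/(4π×0.0489) = 0.0107 K/W
R_outer film = 1/(h·4πr_o²) = 1/(10.7×4π×1.798²) = 0.002301 K/W
R_total = 0.013 K/W
Q = ΔT/R_total = 57/0.013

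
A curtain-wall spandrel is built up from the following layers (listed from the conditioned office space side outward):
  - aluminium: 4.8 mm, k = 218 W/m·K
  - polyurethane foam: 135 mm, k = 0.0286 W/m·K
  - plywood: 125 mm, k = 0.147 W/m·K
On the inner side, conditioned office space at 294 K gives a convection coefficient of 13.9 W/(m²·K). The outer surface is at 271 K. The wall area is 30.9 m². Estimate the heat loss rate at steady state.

Q ≈ 126 W

Series thermal resistances:
R_inner film = 1/(h_i·A) = 1/(13.9×30.9) = 0.002328 K/W
R_aluminium = L/(kA) = 0.0048/(218×30.9) = 7.126×10^-7 K/W
R_polyurethane foam = L/(kA) = 0.135/(0.0286×30.9) = 0.1528 K/W
R_plywood = L/(kA) = 0.125/(0.147×30.9) = 0.02752 K/W
R_total = 0.1826 K/W
Q = ΔT / R_total = 23 / 0.1826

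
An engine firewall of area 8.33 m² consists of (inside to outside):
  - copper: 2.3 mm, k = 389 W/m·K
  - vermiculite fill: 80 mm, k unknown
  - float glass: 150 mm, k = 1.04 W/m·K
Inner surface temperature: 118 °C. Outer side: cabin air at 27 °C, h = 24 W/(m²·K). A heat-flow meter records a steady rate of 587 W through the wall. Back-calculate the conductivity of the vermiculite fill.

Thermal resistances in series:
R_copper = L/(kA) = 0.0023/(389×8.33) = 7.098×10^-7 K/W
R_float glass = L/(kA) = 0.15/(1.04×8.33) = 0.01731 K/W
R_outer film = 1/(h_o·A) = 1/(24×8.33) = 0.005002 K/W
Sum of known resistances R_other = 0.02232 K/W
Total R = ΔT/Q = 91/587 = 0.155 K/W
R_vermiculite fill = R_total − R_other = 0.1327 K/W
k = L/(R·A) = 0.08/(0.1327×8.33)

k ≈ 0.0724 W/(m·K)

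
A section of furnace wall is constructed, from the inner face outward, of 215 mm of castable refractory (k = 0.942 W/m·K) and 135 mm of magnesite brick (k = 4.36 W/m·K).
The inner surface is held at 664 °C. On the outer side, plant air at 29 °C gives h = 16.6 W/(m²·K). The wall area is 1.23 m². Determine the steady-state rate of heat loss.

Using the resistance-network approach (series):
R_castable refractory = L/(kA) = 0.215/(0.942×1.23) = 0.1856 K/W
R_magnesite brick = L/(kA) = 0.135/(4.36×1.23) = 0.02517 K/W
R_outer film = 1/(h_o·A) = 1/(16.6×1.23) = 0.04898 K/W
R_total = 0.2597 K/W
Q = ΔT / R_total = 635 / 0.2597

Q ≈ 2450 W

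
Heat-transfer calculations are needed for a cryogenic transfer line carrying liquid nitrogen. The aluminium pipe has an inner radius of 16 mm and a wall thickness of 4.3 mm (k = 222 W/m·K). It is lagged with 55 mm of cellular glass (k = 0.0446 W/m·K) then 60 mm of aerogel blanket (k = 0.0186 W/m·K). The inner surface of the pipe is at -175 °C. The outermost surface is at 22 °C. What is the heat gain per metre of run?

q′ ≈ 20.3 W/m

Treating each annulus and film as a series resistance:
R_aluminium pipe wall = ln(20.3/16)/(2π×222×1) = 1.706×10^-4 K/W
R_cellular glass = ln(75.3/20.3)/(2π×0.0446×1) = 4.678 K/W
R_aerogel blanket = ln(135.3/75.3)/(2π×0.0186×1) = 5.014 K/W
R_total = 9.692 K/W
Q = ΔT/R_total = 197/9.692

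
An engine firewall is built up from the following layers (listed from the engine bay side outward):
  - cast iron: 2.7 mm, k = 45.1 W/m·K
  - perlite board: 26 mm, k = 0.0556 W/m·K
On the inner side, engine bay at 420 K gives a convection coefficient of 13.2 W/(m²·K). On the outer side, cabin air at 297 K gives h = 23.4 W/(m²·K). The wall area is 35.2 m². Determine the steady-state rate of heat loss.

Thermal resistances in series:
R_inner film = 1/(h_i·A) = 1/(13.2×35.2) = 0.002152 K/W
R_cast iron = L/(kA) = 0.0027/(45.1×35.2) = 1.701×10^-6 K/W
R_perlite board = L/(kA) = 0.026/(0.0556×35.2) = 0.01328 K/W
R_outer film = 1/(h_o·A) = 1/(23.4×35.2) = 0.001214 K/W
R_total = 0.01665 K/W
Q = ΔT / R_total = 123 / 0.01665

Q ≈ 7390 W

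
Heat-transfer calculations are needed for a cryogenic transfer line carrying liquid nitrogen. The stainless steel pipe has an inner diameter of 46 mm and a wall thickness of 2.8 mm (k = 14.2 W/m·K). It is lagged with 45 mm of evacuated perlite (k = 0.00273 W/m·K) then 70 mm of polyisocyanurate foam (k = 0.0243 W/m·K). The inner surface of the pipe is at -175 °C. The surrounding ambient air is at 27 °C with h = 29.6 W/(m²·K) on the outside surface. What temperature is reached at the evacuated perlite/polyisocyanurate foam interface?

Treating each annulus and film as a series resistance:
R_stainless steel pipe wall = ln(25.8/23)/(2π×14.2×1) = 0.001288 K/W
R_evacuated perlite = ln(70.8/25.8)/(2π×0.00273×1) = 58.85 K/W
R_polyisocyanurate foam = ln(140.8/70.8)/(2π×0.0243×1) = 4.503 K/W
R_outer film = 1/(h_o·2πr_oL) = 1/(29.6×2π×0.1408×1) = 0.03819 K/W
R_total = 63.39 K/W
Q = ΔT/R_total = 202/63.39
Q = 3.19 W/m
T_interface = T_inner + Q·ΣR(inner→interface) = -175 + 3.19×58.85

T ≈ 12.5 °C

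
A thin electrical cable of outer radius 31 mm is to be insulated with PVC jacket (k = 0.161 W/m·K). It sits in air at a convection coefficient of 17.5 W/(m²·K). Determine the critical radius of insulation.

r_cr ≈ 9.2 mm

For a cylinder r_cr = k/h = 0.161/17.5
r_cr = 9.2 mm; since the bare radius (31 mm) is above r_cr, any added insulation will reduce heat loss.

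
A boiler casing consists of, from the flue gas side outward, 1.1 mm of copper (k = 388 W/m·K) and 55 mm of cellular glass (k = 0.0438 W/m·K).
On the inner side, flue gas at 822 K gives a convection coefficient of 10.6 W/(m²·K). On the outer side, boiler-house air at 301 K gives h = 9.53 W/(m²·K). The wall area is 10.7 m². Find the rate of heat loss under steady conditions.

Q ≈ 3830 W

Model the wall as resistances in series:
R_inner film = 1/(h_i·A) = 1/(10.6×10.7) = 0.008817 K/W
R_copper = L/(kA) = 0.0011/(388×10.7) = 2.65×10^-7 K/W
R_cellular glass = L/(kA) = 0.055/(0.0438×10.7) = 0.1174 K/W
R_outer film = 1/(h_o·A) = 1/(9.53×10.7) = 0.009807 K/W
R_total = 0.136 K/W
Q = ΔT / R_total = 521 / 0.136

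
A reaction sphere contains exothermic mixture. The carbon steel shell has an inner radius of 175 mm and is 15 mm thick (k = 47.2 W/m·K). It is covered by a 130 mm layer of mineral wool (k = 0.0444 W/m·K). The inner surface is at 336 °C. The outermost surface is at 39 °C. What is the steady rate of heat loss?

Q ≈ 77.5 W

Each spherical layer contributes R = (1/r_i − 1/r_o)/(4πk):
R_carbon steel shell = (1/0.175 − 1/0.19)/(4π×47.2) = 7.606×10^-4 K/W
R_mineral wool = (1/0.19 − 1/0.32)/(4π×0.0444) = 3.832 K/W
R_total = 3.833 K/W
Q = ΔT/R_total = 297/3.833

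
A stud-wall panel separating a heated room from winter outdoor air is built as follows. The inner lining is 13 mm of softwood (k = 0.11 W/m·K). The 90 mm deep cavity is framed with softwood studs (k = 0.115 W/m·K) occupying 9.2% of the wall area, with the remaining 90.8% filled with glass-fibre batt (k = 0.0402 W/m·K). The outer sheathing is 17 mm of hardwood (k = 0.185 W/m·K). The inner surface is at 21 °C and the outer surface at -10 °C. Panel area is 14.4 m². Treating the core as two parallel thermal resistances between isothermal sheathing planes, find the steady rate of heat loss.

Sheathing layers in series; stud and cavity paths in parallel between them.
R_inner = 0.013/(0.11×14.4) = 0.008207 K/W
R_stud  = 0.09/(0.115×0.092×14.4) = 0.5907 K/W
R_cav   = 0.09/(0.0402×0.908×14.4) = 0.1712 K/W
1/R_core = 1/R_stud + 1/R_cav → R_core = 0.1327 K/W
R_outer = 0.017/(0.185×14.4) = 0.006381 K/W
R_total = 0.1473 K/W
Q = ΔT/R_total = 31/0.1473

Q ≈ 210 W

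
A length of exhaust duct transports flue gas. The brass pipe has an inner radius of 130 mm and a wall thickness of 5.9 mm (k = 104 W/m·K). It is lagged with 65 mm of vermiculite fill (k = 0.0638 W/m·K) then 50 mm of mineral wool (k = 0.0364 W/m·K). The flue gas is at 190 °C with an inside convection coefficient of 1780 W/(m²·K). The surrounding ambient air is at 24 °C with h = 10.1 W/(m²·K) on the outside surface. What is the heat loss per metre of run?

q′ ≈ 82.6 W/m

Radial resistances (cylindrical: R_cond = ln(r_o/r_i)/(2πkL), R_conv = 1/(h·2πrL)):
R_inner film = 1/(h_i·2πr₁L) = 1/(1780×2π×0.13×1) = 6.878×10^-4 K/W
R_brass pipe wall = ln(135.9/130)/(2π×104×1) = 6.792×10^-5 K/W
R_vermiculite fill = ln(200.9/135.9)/(2π×0.0638×1) = 0.9751 K/W
R_mineral wool = ln(250.9/200.9)/(2π×0.0364×1) = 0.9718 K/W
R_outer film = 1/(h_o·2πr_oL) = 1/(10.1×2π×0.2509×1) = 0.06281 K/W
R_total = 2.01 K/W
Q = ΔT/R_total = 166/2.01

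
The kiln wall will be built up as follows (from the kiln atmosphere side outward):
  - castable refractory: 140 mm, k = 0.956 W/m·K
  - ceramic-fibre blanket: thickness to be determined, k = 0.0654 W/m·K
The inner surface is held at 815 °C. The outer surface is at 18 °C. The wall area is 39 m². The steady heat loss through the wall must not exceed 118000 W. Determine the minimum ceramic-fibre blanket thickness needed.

L ≈ 7.65 mm

Using the resistance-network approach (series):
R_castable refractory = L/(kA) = 0.14/(0.956×39) = 0.003755 K/W
Sum of the known resistances R_other = 0.003755 K/W
Required total resistance R_tot = ΔT/Q_allow = 797/118000 = 0.006754 K/W
R_ceramic-fibre blanket = R_tot − R_other = 0.002999 K/W
L = R·k·A = 0.002999×0.0654×39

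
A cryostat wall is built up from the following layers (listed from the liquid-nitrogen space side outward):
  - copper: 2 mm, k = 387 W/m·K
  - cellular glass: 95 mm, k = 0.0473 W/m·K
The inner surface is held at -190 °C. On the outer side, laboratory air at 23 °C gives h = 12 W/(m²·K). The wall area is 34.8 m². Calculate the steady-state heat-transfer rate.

Treating each layer as a thermal resistance in series:
R_copper = L/(kA) = 0.002/(387×34.8) = 1.485×10^-7 K/W
R_cellular glass = L/(kA) = 0.095/(0.0473×34.8) = 0.05771 K/W
R_outer film = 1/(h_o·A) = 1/(12×34.8) = 0.002395 K/W
R_total = 0.06011 K/W
Q = ΔT / R_total = 213 / 0.06011

Q ≈ 3540 W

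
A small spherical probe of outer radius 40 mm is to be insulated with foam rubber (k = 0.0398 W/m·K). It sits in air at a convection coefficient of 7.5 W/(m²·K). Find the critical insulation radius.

For a sphere r_cr = 2k/h = 2×0.0398/7.5
r_cr = 10.6 mm; since the bare radius (40 mm) is above r_cr, any added insulation will reduce heat loss.

r_cr ≈ 10.6 mm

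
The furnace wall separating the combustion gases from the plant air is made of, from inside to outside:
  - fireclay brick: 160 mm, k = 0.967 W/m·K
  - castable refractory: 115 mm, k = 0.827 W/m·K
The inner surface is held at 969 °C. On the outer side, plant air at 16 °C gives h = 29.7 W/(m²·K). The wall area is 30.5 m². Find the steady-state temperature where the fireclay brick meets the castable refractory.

Treating each layer as a thermal resistance in series:
R_fireclay brick = L/(kA) = 0.16/(0.967×30.5) = 0.005425 K/W
R_castable refractory = L/(kA) = 0.115/(0.827×30.5) = 0.004559 K/W
R_outer film = 1/(h_o·A) = 1/(29.7×30.5) = 0.001104 K/W
R_total = 0.01109 K/W;  Q = ΔT/R_total = 953/0.01109 = 85950 W
T_interface = T_inner − Q·ΣR(inner→interface) = 969 − 85900×0.005425

T ≈ 503 °C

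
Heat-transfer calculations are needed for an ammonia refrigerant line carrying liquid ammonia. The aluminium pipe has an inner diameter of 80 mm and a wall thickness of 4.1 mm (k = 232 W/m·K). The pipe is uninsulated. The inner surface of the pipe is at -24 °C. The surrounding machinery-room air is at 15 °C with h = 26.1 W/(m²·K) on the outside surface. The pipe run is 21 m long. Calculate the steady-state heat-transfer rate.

Q ≈ 5920 W

Radial resistances (cylindrical: R_cond = ln(r_o/r_i)/(2πkL), R_conv = 1/(h·2πrL)):
R_aluminium pipe wall = ln(44.1/40)/(2π×232×21) = 3.188×10^-6 K/W
R_outer film = 1/(h_o·2πr_oL) = 1/(26.1×2π×0.0441×21) = 0.006584 K/W
R_total = 0.006588 K/W
Q = ΔT/R_total = 39/0.006588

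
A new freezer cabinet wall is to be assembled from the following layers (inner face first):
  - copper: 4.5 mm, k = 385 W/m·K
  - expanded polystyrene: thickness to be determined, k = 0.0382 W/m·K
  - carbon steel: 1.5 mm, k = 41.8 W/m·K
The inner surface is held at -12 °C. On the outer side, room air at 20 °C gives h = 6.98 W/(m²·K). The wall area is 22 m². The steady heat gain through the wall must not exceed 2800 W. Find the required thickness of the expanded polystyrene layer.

Treating each layer as a thermal resistance in series:
R_copper = L/(kA) = 0.0045/(385×22) = 5.313×10^-7 K/W
R_carbon steel = L/(kA) = 0.0015/(41.8×22) = 1.631×10^-6 K/W
R_outer film = 1/(h_o·A) = 1/(6.98×22) = 0.006512 K/W
Sum of the known resistances R_other = 0.006514 K/W
Required total resistance R_tot = ΔT/Q_allow = 32/2800 = 0.01143 K/W
R_expanded polystyrene = R_tot − R_other = 0.004914 K/W
L = R·k·A = 0.004914×0.0382×22

L ≈ 4.13 mm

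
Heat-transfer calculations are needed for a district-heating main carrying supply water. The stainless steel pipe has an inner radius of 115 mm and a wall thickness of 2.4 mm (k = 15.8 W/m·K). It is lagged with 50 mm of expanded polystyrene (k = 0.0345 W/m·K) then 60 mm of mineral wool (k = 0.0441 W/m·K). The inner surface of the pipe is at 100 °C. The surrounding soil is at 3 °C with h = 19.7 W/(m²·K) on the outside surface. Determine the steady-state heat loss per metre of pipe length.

Cylindrical conduction, so R = ln(r₂/r₁)/(2πkL) per layer, in series:
R_stainless steel pipe wall = ln(117.4/115)/(2π×15.8×1) = 2.081×10^-4 K/W
R_expanded polystyrene = ln(167.4/117.4)/(2π×0.0345×1) = 1.637 K/W
R_mineral wool = ln(227.4/167.4)/(2π×0.0441×1) = 1.106 K/W
R_outer film = 1/(h_o·2πr_oL) = 1/(19.7×2π×0.2274×1) = 0.03553 K/W
R_total = 2.778 K/W
Q = ΔT/R_total = 97/2.778

q′ ≈ 34.9 W/m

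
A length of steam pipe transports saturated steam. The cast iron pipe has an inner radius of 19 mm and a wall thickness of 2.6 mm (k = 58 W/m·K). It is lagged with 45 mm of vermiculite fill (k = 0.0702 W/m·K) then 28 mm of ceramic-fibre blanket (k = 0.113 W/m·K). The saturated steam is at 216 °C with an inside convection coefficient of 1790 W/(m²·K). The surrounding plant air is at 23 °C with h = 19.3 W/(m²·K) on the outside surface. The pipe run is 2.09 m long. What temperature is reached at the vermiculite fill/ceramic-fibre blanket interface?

T ≈ 58.7 °C

Treating each annulus and film as a series resistance:
R_inner film = 1/(h_i·2πr₁L) = 1/(1790×2π×0.019×2.09) = 0.002239 K/W
R_cast iron pipe wall = ln(21.6/19)/(2π×58×2.09) = 1.684×10^-4 K/W
R_vermiculite fill = ln(66.6/21.6)/(2π×0.0702×2.09) = 1.221 K/W
R_ceramic-fibre blanket = ln(94.6/66.6)/(2π×0.113×2.09) = 0.2365 K/W
R_outer film = 1/(h_o·2πr_oL) = 1/(19.3×2π×0.0946×2.09) = 0.04171 K/W
R_total = 1.502 K/W
Q = ΔT/R_total = 193/1.502
Q = 128 W
T_interface = T_inner − Q·ΣR(inner→interface) = 216 − 128×1.224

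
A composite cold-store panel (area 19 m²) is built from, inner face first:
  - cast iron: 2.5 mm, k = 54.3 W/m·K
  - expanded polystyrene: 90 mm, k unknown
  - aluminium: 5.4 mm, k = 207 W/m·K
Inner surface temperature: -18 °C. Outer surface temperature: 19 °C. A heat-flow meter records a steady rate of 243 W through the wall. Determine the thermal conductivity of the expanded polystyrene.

k ≈ 0.0311 W/(m·K)

Series thermal resistances:
R_cast iron = L/(kA) = 0.0025/(54.3×19) = 2.423×10^-6 K/W
R_aluminium = L/(kA) = 0.0054/(207×19) = 1.373×10^-6 K/W
Sum of known resistances R_other = 3.796×10^-6 K/W
Total R = ΔT/Q = 37/243 = 0.1523 K/W
R_expanded polystyrene = R_total − R_other = 0.1523 K/W
k = L/(R·A) = 0.09/(0.1523×19)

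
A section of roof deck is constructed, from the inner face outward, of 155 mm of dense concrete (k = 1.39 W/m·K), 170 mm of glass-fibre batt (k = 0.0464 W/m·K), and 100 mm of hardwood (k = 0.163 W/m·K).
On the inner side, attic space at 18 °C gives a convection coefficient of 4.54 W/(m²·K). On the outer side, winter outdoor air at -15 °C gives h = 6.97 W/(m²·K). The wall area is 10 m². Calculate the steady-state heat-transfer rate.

Treating each layer as a thermal resistance in series:
R_inner film = 1/(h_i·A) = 1/(4.54×10) = 0.02203 K/W
R_dense concrete = L/(kA) = 0.155/(1.39×10) = 0.01115 K/W
R_glass-fibre batt = L/(kA) = 0.17/(0.0464×10) = 0.3664 K/W
R_hardwood = L/(kA) = 0.1/(0.163×10) = 0.06135 K/W
R_outer film = 1/(h_o·A) = 1/(6.97×10) = 0.01435 K/W
R_total = 0.4753 K/W
Q = ΔT / R_total = 33 / 0.4753

Q ≈ 69.4 W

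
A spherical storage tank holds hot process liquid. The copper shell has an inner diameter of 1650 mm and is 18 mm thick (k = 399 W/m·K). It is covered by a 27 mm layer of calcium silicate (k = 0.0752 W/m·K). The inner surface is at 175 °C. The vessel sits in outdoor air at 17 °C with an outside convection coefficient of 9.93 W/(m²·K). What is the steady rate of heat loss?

Q ≈ 3190 W

Spherical conduction: R = (1/r_in − 1/r_out)/(4πk) per layer; series-sum.
R_copper shell = (1/0.825 − 1/0.843)/(4π×399) = 5.162×10^-6 K/W
R_calcium silicate = (1/0.843 − 1/0.87)/(4π×0.0752) = 0.03896 K/W
R_outer film = 1/(h·4πr_o²) = 1/(9.93×4π×0.87²) = 0.01059 K/W
R_total = 0.04955 K/W
Q = ΔT/R_total = 158/0.04955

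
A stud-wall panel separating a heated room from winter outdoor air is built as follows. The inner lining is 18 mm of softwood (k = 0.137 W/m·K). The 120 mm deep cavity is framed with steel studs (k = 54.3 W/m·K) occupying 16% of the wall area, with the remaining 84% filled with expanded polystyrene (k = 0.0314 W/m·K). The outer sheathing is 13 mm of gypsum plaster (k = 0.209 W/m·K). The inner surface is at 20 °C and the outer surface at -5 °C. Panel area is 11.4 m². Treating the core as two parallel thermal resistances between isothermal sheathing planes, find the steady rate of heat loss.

Sheathing layers in series; stud and cavity paths in parallel between them.
R_inner = 0.018/(0.137×11.4) = 0.01153 K/W
R_stud  = 0.12/(54.3×0.16×11.4) = 0.001212 K/W
R_cav   = 0.12/(0.0314×0.84×11.4) = 0.3991 K/W
1/R_core = 1/R_stud + 1/R_cav → R_core = 0.001208 K/W
R_outer = 0.013/(0.209×11.4) = 0.005456 K/W
R_total = 0.01819 K/W
Q = ΔT/R_total = 25/0.01819

Q ≈ 1370 W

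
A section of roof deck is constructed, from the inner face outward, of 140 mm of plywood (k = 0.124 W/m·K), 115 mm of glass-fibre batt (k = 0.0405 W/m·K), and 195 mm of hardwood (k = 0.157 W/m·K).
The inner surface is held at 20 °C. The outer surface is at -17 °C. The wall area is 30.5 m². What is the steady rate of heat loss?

Treating each layer as a thermal resistance in series:
R_plywood = L/(kA) = 0.14/(0.124×30.5) = 0.03702 K/W
R_glass-fibre batt = L/(kA) = 0.115/(0.0405×30.5) = 0.0931 K/W
R_hardwood = L/(kA) = 0.195/(0.157×30.5) = 0.04072 K/W
R_total = 0.1708 K/W
Q = ΔT / R_total = 37 / 0.1708

Q ≈ 217 W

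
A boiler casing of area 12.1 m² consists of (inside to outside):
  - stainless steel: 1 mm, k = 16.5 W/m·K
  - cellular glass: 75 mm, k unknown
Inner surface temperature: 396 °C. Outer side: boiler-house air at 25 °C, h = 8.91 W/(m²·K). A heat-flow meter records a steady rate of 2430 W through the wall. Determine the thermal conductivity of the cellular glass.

Treating each layer as a thermal resistance in series:
R_stainless steel = L/(kA) = 0.001/(16.5×12.1) = 5.009×10^-6 K/W
R_outer film = 1/(h_o·A) = 1/(8.91×12.1) = 0.009275 K/W
Sum of known resistances R_other = 0.009281 K/W
Total R = ΔT/Q = 371/2430 = 0.1527 K/W
R_cellular glass = R_total − R_other = 0.1434 K/W
k = L/(R·A) = 0.075/(0.1434×12.1)

k ≈ 0.0432 W/(m·K)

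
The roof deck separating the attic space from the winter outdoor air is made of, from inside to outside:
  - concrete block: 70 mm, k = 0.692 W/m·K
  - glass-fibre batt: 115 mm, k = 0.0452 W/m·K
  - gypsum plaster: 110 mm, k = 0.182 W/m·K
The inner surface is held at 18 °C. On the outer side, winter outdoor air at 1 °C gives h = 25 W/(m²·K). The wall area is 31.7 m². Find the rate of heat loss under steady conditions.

Q ≈ 164 W

Thermal resistances in series:
R_concrete block = L/(kA) = 0.07/(0.692×31.7) = 0.003191 K/W
R_glass-fibre batt = L/(kA) = 0.115/(0.0452×31.7) = 0.08026 K/W
R_gypsum plaster = L/(kA) = 0.11/(0.182×31.7) = 0.01907 K/W
R_outer film = 1/(h_o·A) = 1/(25×31.7) = 0.001262 K/W
R_total = 0.1038 K/W
Q = ΔT / R_total = 17 / 0.1038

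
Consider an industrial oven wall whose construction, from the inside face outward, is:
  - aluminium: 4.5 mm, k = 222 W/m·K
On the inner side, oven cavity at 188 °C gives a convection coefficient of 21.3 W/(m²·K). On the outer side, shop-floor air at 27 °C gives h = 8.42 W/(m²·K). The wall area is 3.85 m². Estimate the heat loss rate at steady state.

Treating each layer as a thermal resistance in series:
R_inner film = 1/(h_i·A) = 1/(21.3×3.85) = 0.01219 K/W
R_aluminium = L/(kA) = 0.0045/(222×3.85) = 5.265×10^-6 K/W
R_outer film = 1/(h_o·A) = 1/(8.42×3.85) = 0.03085 K/W
R_total = 0.04305 K/W
Q = ΔT / R_total = 161 / 0.04305

Q ≈ 3740 W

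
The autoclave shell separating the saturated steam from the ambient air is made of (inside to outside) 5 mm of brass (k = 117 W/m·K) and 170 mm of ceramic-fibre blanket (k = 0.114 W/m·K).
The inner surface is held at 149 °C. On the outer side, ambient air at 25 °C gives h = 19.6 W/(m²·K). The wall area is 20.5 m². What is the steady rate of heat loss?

Q ≈ 1650 W

Model the wall as resistances in series:
R_brass = L/(kA) = 0.005/(117×20.5) = 2.085×10^-6 K/W
R_ceramic-fibre blanket = L/(kA) = 0.17/(0.114×20.5) = 0.07274 K/W
R_outer film = 1/(h_o·A) = 1/(19.6×20.5) = 0.002489 K/W
R_total = 0.07523 K/W
Q = ΔT / R_total = 124 / 0.07523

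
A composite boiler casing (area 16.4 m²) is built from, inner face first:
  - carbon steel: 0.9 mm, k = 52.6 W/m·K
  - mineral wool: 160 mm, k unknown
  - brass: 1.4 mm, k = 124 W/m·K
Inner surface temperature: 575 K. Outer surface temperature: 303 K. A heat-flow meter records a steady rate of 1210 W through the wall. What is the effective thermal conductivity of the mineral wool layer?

Treating each layer as a thermal resistance in series:
R_carbon steel = L/(kA) = 0.0009/(52.6×16.4) = 1.043×10^-6 K/W
R_brass = L/(kA) = 0.0014/(124×16.4) = 6.884×10^-7 K/W
Sum of known resistances R_other = 1.732×10^-6 K/W
Total R = ΔT/Q = 272/1210 = 0.2248 K/W
R_mineral wool = R_total − R_other = 0.2248 K/W
k = L/(R·A) = 0.16/(0.2248×16.4)

k ≈ 0.0434 W/(m·K)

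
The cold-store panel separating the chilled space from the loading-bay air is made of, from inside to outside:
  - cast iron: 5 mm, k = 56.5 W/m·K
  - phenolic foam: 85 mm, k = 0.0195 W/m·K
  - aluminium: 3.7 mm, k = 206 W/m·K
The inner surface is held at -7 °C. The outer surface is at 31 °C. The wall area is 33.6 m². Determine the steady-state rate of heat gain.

Using the resistance-network approach (series):
R_cast iron = L/(kA) = 0.005/(56.5×33.6) = 2.634×10^-6 K/W
R_phenolic foam = L/(kA) = 0.085/(0.0195×33.6) = 0.1297 K/W
R_aluminium = L/(kA) = 0.0037/(206×33.6) = 5.346×10^-7 K/W
R_total = 0.1297 K/W
Q = ΔT / R_total = 38 / 0.1297

Q ≈ 293 W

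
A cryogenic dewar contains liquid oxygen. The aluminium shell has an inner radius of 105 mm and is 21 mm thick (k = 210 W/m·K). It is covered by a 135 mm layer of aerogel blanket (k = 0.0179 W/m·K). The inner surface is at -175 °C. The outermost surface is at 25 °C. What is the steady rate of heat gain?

For a spherical shell R = (1/r₁ − 1/r₂)/(4πk); film R = 1/(h·4πr²). In series:
R_aluminium shell = (1/0.105 − 1/0.126)/(4π×210) = 6.015×10^-4 K/W
R_aerogel blanket = (1/0.126 − 1/0.261)/(4π×0.0179) = 18.25 K/W
R_total = 18.25 K/W
Q = ΔT/R_total = 200/18.25

Q ≈ 11 W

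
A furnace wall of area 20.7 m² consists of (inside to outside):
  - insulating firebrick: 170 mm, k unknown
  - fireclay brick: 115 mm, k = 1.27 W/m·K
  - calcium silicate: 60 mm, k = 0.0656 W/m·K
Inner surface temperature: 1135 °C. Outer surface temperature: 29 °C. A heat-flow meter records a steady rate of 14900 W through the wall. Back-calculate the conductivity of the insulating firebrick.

Thermal resistances in series:
R_fireclay brick = L/(kA) = 0.115/(1.27×20.7) = 0.004374 K/W
R_calcium silicate = L/(kA) = 0.06/(0.0656×20.7) = 0.04419 K/W
Sum of known resistances R_other = 0.04856 K/W
Total R = ΔT/Q = 1106/14900 = 0.07423 K/W
R_insulating firebrick = R_total − R_other = 0.02567 K/W
k = L/(R·A) = 0.17/(0.02567×20.7)

k ≈ 0.32 W/(m·K)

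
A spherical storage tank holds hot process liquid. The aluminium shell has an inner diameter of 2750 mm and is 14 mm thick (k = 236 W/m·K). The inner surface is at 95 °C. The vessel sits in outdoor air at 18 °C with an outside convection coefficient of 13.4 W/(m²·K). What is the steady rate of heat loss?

For a spherical shell R = (1/r₁ − 1/r₂)/(4πk); film R = 1/(h·4πr²). In series:
R_aluminium shell = (1/1.375 − 1/1.389)/(4π×236) = 2.472×10^-6 K/W
R_outer film = 1/(h·4πr_o²) = 1/(13.4×4π×1.389²) = 0.003078 K/W
R_total = 0.003081 K/W
Q = ΔT/R_total = 77/0.003081

Q ≈ 25000 W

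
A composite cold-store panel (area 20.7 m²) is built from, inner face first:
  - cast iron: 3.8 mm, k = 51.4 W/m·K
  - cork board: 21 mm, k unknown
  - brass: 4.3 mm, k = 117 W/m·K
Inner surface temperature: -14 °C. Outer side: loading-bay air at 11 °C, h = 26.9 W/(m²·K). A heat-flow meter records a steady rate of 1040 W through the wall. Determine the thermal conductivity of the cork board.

Model the wall as resistances in series:
R_cast iron = L/(kA) = 0.0038/(51.4×20.7) = 3.571×10^-6 K/W
R_brass = L/(kA) = 0.0043/(117×20.7) = 1.775×10^-6 K/W
R_outer film = 1/(h_o·A) = 1/(26.9×20.7) = 0.001796 K/W
Sum of known resistances R_other = 0.001801 K/W
Total R = ΔT/Q = 25/1040 = 0.02404 K/W
R_cork board = R_total − R_other = 0.02224 K/W
k = L/(R·A) = 0.021/(0.02224×20.7)

k ≈ 0.0456 W/(m·K)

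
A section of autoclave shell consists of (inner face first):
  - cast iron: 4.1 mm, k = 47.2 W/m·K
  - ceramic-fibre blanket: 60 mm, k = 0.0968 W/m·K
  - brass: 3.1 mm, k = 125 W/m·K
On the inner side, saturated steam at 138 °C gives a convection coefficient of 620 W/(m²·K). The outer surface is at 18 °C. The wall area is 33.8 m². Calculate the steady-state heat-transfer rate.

Treating each layer as a thermal resistance in series:
R_inner film = 1/(h_i·A) = 1/(620×33.8) = 4.772×10^-5 K/W
R_cast iron = L/(kA) = 0.0041/(47.2×33.8) = 2.57×10^-6 K/W
R_ceramic-fibre blanket = L/(kA) = 0.06/(0.0968×33.8) = 0.01834 K/W
R_brass = L/(kA) = 0.0031/(125×33.8) = 7.337×10^-7 K/W
R_total = 0.01839 K/W
Q = ΔT / R_total = 120 / 0.01839

Q ≈ 6530 W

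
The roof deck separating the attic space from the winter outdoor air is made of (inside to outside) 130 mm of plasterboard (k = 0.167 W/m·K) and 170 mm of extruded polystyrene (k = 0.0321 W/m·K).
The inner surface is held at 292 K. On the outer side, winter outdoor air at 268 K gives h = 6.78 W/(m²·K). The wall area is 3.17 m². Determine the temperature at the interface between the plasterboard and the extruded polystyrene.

Treating each layer as a thermal resistance in series:
R_plasterboard = L/(kA) = 0.13/(0.167×3.17) = 0.2456 K/W
R_extruded polystyrene = L/(kA) = 0.17/(0.0321×3.17) = 1.671 K/W
R_outer film = 1/(h_o·A) = 1/(6.78×3.17) = 0.04653 K/W
R_total = 1.963 K/W;  Q = ΔT/R_total = 24/1.963 = 12.23 W
T_interface = T_inner − Q·ΣR(inner→interface) = 292 − 12.2×0.2456

T ≈ 289 K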